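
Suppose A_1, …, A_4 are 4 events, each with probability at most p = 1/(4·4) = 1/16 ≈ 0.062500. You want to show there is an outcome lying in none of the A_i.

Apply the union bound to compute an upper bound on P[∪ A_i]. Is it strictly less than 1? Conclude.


Union bound: P[∪_{i=1}^{4} A_i] ≤ Σ_i P[A_i] ≤ 4·p = 4·(1/16) = 1/4.
Numerically: 1/4 ≈ 0.250000.
Is 1/4 < 1? YES.
Since P[∪ A_i] ≤ 1/4 < 1, the complement has P[∩ A_i^c] ≥ 1 − 1/4 = 3/4 > 0, so some outcome avoids every A_i.

4·p = 1/4 ≈ 0.250000; existence CERTIFIED by the union bound.


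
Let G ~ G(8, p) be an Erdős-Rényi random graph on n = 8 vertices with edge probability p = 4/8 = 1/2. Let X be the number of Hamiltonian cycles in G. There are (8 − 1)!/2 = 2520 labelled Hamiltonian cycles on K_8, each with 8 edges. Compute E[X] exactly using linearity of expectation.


K_8 has (8 − 1)!/2 = 2520 labelled Hamiltonian cycles.
For each such Hamiltonian cycle H, let X_H = 1 if all 8 edges of H are present in G. Then P[X_H = 1] = p^{8} = (1/2)^{8} = 1/256.
Summing the indicators: E[X] = Σ_H E[X_H] = 2520 · p^{8} = 2520 · 1/256 = 315/32.
Numerically: E[X] ≈ 9.84375.

E[X] = 2520 · (1/2)^{8} = 315/32 ≈ 9.84375.


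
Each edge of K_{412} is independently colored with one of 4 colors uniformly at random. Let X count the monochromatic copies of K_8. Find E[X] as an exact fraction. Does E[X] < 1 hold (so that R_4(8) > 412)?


E[X] = C(412, 8) · 4^{1 − 28} = 19229204065337145 · 4^{−27} = 19229204065337145/18014398509481984.
As a reduced fraction: E[X] = 19229204065337145/18014398509481984 ≈ 1.067435.
Is E[X] < 1? NO.
Since E[X] ≥ 1, the first-moment bound is inconclusive at n = 412; it does NOT by itself certify R_4(8) > 412.

E[X] = 19229204065337145/18014398509481984 ≈ 1.067435; E[X] ≥ 1; first-moment method inconclusive here.


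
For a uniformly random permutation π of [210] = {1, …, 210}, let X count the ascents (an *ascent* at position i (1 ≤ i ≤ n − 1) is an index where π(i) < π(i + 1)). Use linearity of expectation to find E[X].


Write X = Σ X_I over i = 1, …, 209, with X_I the indicator of one ascent.
There are 209 indicators.
For each fixed i, the pair (π(i), π(i+1)) is a uniformly random ordered pair of distinct values from {1, …, 210}; by symmetry P[π(i) < π(i+1)] = 1/2.
By linearity: E[X] = 209 · (1/2) = (210 − 1) · (1/2) = 209/2 ≈ 104.50000.

E[X] = 209/2 = 104.50000.


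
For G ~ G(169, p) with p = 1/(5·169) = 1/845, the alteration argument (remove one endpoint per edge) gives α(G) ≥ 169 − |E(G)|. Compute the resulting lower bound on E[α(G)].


E[|E(G)|] = C(169, 2)·p = 14196 · (1/845) = 84/5.
E[α(G)] ≥ n − E[|E(G)|] = 169 − 84/5 = 761/5.
Numerically: ≈ 152.20000.
(This is only a lower bound; the true E[α(G)] may be larger.)

E[α(G)] ≥ 761/5 ≈ 152.20000.


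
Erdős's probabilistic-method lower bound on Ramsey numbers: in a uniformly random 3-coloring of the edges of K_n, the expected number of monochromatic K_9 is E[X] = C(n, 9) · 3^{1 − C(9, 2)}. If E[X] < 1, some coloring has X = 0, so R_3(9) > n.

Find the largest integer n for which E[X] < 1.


We need C(n, 9) · 3^{1 − 36} < 1, i.e. C(n, 9) < 3^{36 − 1} = 50031545098999707.
Check values of n near the boundary:
  n = 299: C(299, 9) = 46610674441390059; 46610674441390059 < 50031545098999707? YES
  n = 300: C(300, 9) = 48052241692154700; 48052241692154700 < 50031545098999707? YES
  n = 301: C(301, 9) = 49533303936090975; 49533303936090975 < 50031545098999707? YES
  n = 302: C(302, 9) = 51054804739588650; 51054804739588650 < 50031545098999707? NO
  n = 303: C(303, 9) = 52617706925494425; 52617706925494425 < 50031545098999707? NO
The largest n with C(n, 9) < 50031545098999707 is n = 301 (where E[X] = 16511101312030325/16677181699666569 ≈ 0.9900415). Hence R_3(9) > 301, i.e. R_3(9) ≥ 302.

Largest n = 301; hence R_3(9) > 301.


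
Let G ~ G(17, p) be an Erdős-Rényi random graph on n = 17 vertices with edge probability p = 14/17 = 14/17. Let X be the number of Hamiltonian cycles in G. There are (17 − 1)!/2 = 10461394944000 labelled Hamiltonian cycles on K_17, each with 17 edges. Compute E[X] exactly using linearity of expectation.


K_17 has (17 − 1)!/2 = 10461394944000 labelled Hamiltonian cycles.
For each such Hamiltonian cycle H, let X_H = 1 if all 17 edges of H are present in G. Then P[X_H = 1] = p^{17} = (14/17)^{17} = 30491346729331195904/827240261886336764177.
By linearity of expectation: E[X] = Σ_H E[X_H] = 10461394944000 · p^{17} = 10461394944000 · 30491346729331195904/827240261886336764177 = 318982020509976309331579109376000/827240261886336764177.
Numerically: E[X] ≈ 3.856e+11.

E[X] = 10461394944000 · (14/17)^{17} = 318982020509976309331579109376000/827240261886336764177 ≈ 3.856e+11.


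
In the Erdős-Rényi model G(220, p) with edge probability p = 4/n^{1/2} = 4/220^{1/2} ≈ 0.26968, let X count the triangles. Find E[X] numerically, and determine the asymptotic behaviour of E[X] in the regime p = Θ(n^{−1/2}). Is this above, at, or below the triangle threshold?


Number of potential triangles: C(220, 3) = 1750540.
Each occurs with probability p³ ≈ (0.26968)³ ≈ 1.9613087e-02.
By linearity: E[X] = C(220, 3)·p³ ≈ 1750540 · 1.9613087e-02 ≈ 34333.49316.
Since α = 1/2 < 1, p = c/n^{1/2} ≫ 1/n is above the triangle threshold p ~ 1/n. Asymptotically E[X] ~ (c³/6)·n^{3(1−α)} = (4³/6)·n^{1.5} → ∞; triangles are abundant w.h.p.

E[X] ≈ 34333.49316; in regime p = Θ(1/n^{1/2}) E[X] diverges (above the triangle threshold p ~ 1/n).


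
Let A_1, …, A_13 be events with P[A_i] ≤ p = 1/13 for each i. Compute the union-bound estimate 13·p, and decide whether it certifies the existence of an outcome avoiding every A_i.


Union bound: P[∪_{i=1}^{13} A_i] ≤ Σ_i P[A_i] ≤ 13·p = 13·(1/13) = 1.
Numerically: 1 ≈ 1.00000.
Is 1 < 1? NO.
Since the bound 1 is ≥ 1, the union bound is uninformative here; it does NOT by itself certify existence.

13·p = 1 ≈ 1.00000; existence NOT certified by the union bound.


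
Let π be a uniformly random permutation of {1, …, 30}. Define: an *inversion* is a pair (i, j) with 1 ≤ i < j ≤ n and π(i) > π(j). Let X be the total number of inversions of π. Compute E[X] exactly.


Write X = Σ X_I over the C(30, 2) = 435 pairs i < j, with X_I the indicator of one inversion.
There are 435 indicators.
For each fixed pair i < j, the values π(i) and π(j) are two distinct elements of {1, …, 30} in uniformly random order; by symmetry P[π(i) > π(j)] = 1/2.
By linearity: E[X] = 435 · (1/2) = C(30, 2) · (1/2) = 435/2 = 435/2 ≈ 217.500.

E[X] = 435/2 = 217.500.


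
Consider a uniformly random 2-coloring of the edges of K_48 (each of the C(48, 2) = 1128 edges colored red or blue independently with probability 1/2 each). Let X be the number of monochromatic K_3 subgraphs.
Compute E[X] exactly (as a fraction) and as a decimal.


Let X = Σ_S X_S over the C(48, 3) = 17296 subsets S of size 3, where X_S = 1 if the K_3 on S is monochromatic.
For a fixed S, the K_3 on S has C(3, 2) = 3 edges. P[all 3 edges red] = (1/2)^3, and likewise for blue, so P[monochromatic] = 2·(1/2)^3 = 2^{1 − 3} = 1/4.
By linearity: E[X] = C(48, 3) · 2^{1 − 3} = 17296 · 1/4 = 4324.
Numerically: E[X] ≈ 4324.0000.

E[X] = C(48,3)·2^(1−C(3,2)) = 4324 ≈ 4324.0000.


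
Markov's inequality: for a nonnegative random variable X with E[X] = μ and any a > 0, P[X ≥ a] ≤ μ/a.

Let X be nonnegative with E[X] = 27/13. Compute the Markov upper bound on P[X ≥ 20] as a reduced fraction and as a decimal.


μ = E[X] = 27/13, a = 20.
Markov: P[X ≥ 20] ≤ μ/a = (27/13)/20 = 27/260.
Numerically: ≈ 0.103846.
(Since a = 20 > μ = 2.076923, the bound 27/260 is < 1 and informative.)

P[X ≥ 20] ≤ 27/260 ≈ 0.103846.


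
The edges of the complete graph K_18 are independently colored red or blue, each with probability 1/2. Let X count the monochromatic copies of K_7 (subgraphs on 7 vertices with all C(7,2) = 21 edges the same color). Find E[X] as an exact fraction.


Let X = Σ_S X_S over the C(18, 7) = 31824 subsets S of size 7, where X_S = 1 if the K_7 on S is monochromatic.
For a fixed S, the K_7 on S has C(7, 2) = 21 edges. P[all 21 edges red] = (1/2)^21, and likewise for blue, so P[monochromatic] = 2·(1/2)^21 = 2^{1 − 21} = 1/1048576.
By linearity of expectation: E[X] = C(18, 7) · 2^{1 − 21} = 31824 · 1/1048576 = 1989/65536.
Numerically: E[X] ≈ 0.0303.

E[X] = C(18,7)·2^(1−C(7,2)) = 1989/65536 ≈ 0.0303.


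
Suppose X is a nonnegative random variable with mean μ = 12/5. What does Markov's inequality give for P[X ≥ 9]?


μ = E[X] = 12/5, a = 9.
Markov: P[X ≥ 9] ≤ μ/a = (12/5)/9 = 4/15.
Numerically: ≈ 0.2667.
(Since a = 9 > μ = 2.4000, the bound 4/15 is < 1 and informative.)

P[X ≥ 9] ≤ 4/15 ≈ 0.2667.


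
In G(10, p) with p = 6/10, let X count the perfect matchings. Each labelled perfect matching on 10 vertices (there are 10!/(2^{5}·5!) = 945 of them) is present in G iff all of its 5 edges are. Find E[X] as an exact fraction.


K_10 has 10!/(2^{5}·5!) = 945 labelled perfect matchings.
For each such perfect matching H, let X_H = 1 if all 5 edges of H are present in G. Then P[X_H = 1] = p^{5} = (3/5)^{5} = 243/3125.
By linearity: E[X] = Σ_H E[X_H] = 945 · p^{5} = 945 · 243/3125 = 45927/625.
Numerically: E[X] ≈ 73.5.

E[X] = 945 · (3/5)^{5} = 45927/625 ≈ 73.5.


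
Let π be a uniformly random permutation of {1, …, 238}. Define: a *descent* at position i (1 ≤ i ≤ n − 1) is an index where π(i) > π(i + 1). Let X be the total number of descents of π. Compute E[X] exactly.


Write X = Σ X_I over i = 1, …, 237, with X_I the indicator of one descent.
There are 237 indicators.
For each fixed i, the pair (π(i), π(i+1)) is a uniformly random ordered pair of distinct values from {1, …, 238}; by symmetry P[π(i) > π(i+1)] = 1/2.
By linearity: E[X] = 237 · (1/2) = (238 − 1) · (1/2) = 237/2 ≈ 118.500000.

E[X] = 237/2 = 118.500000.


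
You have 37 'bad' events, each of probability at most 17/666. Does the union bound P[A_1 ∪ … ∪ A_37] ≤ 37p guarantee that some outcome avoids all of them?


Union bound: P[∪_{i=1}^{37} A_i] ≤ Σ_i P[A_i] ≤ 37·p = 37·(17/666) = 17/18.
Numerically: 17/18 ≈ 0.944444.
Is 17/18 < 1? YES.
Since P[∪ A_i] ≤ 17/18 < 1, the complement has P[∩ A_i^c] ≥ 1 − 17/18 = 1/18 > 0, so some outcome avoids every A_i.

37·p = 17/18 ≈ 0.944444; existence CERTIFIED by the union bound.


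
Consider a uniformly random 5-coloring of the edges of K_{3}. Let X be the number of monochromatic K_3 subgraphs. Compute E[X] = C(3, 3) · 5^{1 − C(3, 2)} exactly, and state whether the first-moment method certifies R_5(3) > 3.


E[X] = C(3, 3) · 5^{1 − 3} = 1 · 5^{−2} = 1/25.
As a reduced fraction: E[X] = 1/25 ≈ 0.0400000.
Is E[X] < 1? YES.
Since E[X] < 1, there exists a 5-coloring of K_{3} with no monochromatic K_3; hence R_5(3) > 3.

E[X] = 1/25 ≈ 0.0400000; E[X] < 1, so R_5(3) > 3.


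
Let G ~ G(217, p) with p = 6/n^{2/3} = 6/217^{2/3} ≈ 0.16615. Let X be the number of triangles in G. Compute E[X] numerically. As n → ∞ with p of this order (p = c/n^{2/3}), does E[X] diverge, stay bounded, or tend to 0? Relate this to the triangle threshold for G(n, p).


Number of potential triangles: C(217, 3) = 1679580.
Each occurs with probability p³ ≈ (0.16615)³ ≈ 4.5870585e-03.
By linearity: E[X] = C(217, 3)·p³ ≈ 1679580 · 4.5870585e-03 ≈ 7704.33180.
Since α = 2/3 < 1, p = c/n^{2/3} ≫ 1/n is above the triangle threshold p ~ 1/n. Asymptotically E[X] ~ (c³/6)·n^{3(1−α)} = (6³/6)·n^{1} → ∞; triangles are abundant w.h.p.

E[X] ≈ 7704.33180; in regime p = Θ(1/n^{2/3}) E[X] diverges (above the triangle threshold p ~ 1/n).


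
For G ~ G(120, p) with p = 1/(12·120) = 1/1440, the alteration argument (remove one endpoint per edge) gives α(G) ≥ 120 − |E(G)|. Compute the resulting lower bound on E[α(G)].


E[|E(G)|] = C(120, 2)·p = 7140 · (1/1440) = 119/24.
E[α(G)] ≥ n − E[|E(G)|] = 120 − 119/24 = 2761/24.
Numerically: ≈ 115.04167.
(This is only a lower bound; the true E[α(G)] may be larger.)

E[α(G)] ≥ 2761/24 ≈ 115.04167.


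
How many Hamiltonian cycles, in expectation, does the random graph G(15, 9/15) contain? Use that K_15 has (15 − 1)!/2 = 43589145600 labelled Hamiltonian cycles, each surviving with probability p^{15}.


K_15 has (15 − 1)!/2 = 43589145600 labelled Hamiltonian cycles.
For each such Hamiltonian cycle H, let X_H = 1 if all 15 edges of H are present in G. Then P[X_H = 1] = p^{15} = (3/5)^{15} = 14348907/30517578125.
Summing the indicators: E[X] = Σ_H E[X_H] = 43589145600 · p^{15} = 43589145600 · 14348907/30517578125 = 25018263856954368/1220703125.
Numerically: E[X] ≈ 2.0495e+07.

E[X] = 43589145600 · (3/5)^{15} = 25018263856954368/1220703125 ≈ 2.0495e+07.


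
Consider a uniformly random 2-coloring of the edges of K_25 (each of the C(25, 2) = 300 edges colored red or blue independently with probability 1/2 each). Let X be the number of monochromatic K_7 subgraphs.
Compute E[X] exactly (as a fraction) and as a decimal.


Let X = Σ_S X_S over the C(25, 7) = 480700 subsets S of size 7, where X_S = 1 if the K_7 on S is monochromatic.
For a fixed S, the K_7 on S has C(7, 2) = 21 edges. P[all 21 edges red] = (1/2)^21, and likewise for blue, so P[monochromatic] = 2·(1/2)^21 = 2^{1 − 21} = 1/1048576.
By linearity of expectation: E[X] = C(25, 7) · 2^{1 − 21} = 480700 · 1/1048576 = 120175/262144.
Numerically: E[X] ≈ 0.45843.

E[X] = C(25,7)·2^(1−C(7,2)) = 120175/262144 ≈ 0.45843.


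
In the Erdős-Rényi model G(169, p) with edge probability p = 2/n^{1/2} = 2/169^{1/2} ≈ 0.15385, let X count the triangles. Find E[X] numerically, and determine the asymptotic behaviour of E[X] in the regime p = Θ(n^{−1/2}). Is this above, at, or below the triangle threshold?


Number of potential triangles: C(169, 3) = 790244.
Each occurs with probability p³ ≈ (0.15385)³ ≈ 3.6413291e-03.
By linearity: E[X] = C(169, 3)·p³ ≈ 790244 · 3.6413291e-03 ≈ 2877.53846.
Since α = 1/2 < 1, p = c/n^{1/2} ≫ 1/n is above the triangle threshold p ~ 1/n. Asymptotically E[X] ~ (c³/6)·n^{3(1−α)} = (2³/6)·n^{1.5} → ∞; triangles are abundant w.h.p.

E[X] ≈ 2877.53846; in regime p = Θ(1/n^{1/2}) E[X] diverges (above the triangle threshold p ~ 1/n).


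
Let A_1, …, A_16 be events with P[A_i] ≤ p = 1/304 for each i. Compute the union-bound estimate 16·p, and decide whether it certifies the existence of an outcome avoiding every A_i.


Union bound: P[∪_{i=1}^{16} A_i] ≤ Σ_i P[A_i] ≤ 16·p = 16·(1/304) = 1/19.
Numerically: 1/19 ≈ 0.053.
Is 1/19 < 1? YES.
Since P[∪ A_i] ≤ 1/19 < 1, the complement has P[∩ A_i^c] ≥ 1 − 1/19 = 18/19 > 0, so some outcome avoids every A_i.

16·p = 1/19 ≈ 0.053; existence CERTIFIED by the union bound.


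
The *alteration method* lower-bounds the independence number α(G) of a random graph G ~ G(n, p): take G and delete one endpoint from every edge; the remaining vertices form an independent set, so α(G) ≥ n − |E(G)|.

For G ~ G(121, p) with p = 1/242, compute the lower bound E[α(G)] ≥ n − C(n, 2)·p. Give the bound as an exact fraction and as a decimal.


E[|E(G)|] = C(121, 2)·p = 7260 · (1/242) = 30.
E[α(G)] ≥ n − E[|E(G)|] = 121 − 30 = 91.
Numerically: ≈ 91.000000.
(This is only a lower bound; the true E[α(G)] may be larger.)

E[α(G)] ≥ 91 ≈ 91.000000.


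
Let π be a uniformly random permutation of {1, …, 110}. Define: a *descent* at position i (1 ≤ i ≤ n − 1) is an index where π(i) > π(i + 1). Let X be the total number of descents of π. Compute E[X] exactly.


Write X = Σ X_I over i = 1, …, 109, with X_I the indicator of one descent.
There are 109 indicators.
For each fixed i, the pair (π(i), π(i+1)) is a uniformly random ordered pair of distinct values from {1, …, 110}; by symmetry P[π(i) > π(i+1)] = 1/2.
By linearity: E[X] = 109 · (1/2) = (110 − 1) · (1/2) = 109/2 ≈ 54.5000.

E[X] = 109/2 = 54.5000.


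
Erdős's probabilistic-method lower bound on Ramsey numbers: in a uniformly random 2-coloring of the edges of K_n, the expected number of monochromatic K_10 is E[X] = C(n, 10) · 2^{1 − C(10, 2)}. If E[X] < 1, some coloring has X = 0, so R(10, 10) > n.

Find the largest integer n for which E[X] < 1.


We need C(n, 10) · 2^{1 − 45} < 1, i.e. C(n, 10) < 2^{45 − 1} = 17592186044416.
Check values of n near the boundary:
  n = 96: C(96, 10) = 11279926456656; 11279926456656 < 17592186044416? YES
  n = 97: C(97, 10) = 12576469727536; 12576469727536 < 17592186044416? YES
  n = 98: C(98, 10) = 14005614014756; 14005614014756 < 17592186044416? YES
  n = 99: C(99, 10) = 15579278510796; 15579278510796 < 17592186044416? YES
  n = 100: C(100, 10) = 17310309456440; 17310309456440 < 17592186044416? YES
  n = 101: C(101, 10) = 19212541264840; 19212541264840 < 17592186044416? NO
  n = 102: C(102, 10) = 21300860967540; 21300860967540 < 17592186044416? NO
  n = 103: C(103, 10) = 23591276125340; 23591276125340 < 17592186044416? NO
The largest n with C(n, 10) < 17592186044416 is n = 100 (where E[X] = 2163788682055/2199023255552 ≈ 0.9839772). Hence R(10, 10) > 100, i.e. R(10, 10) ≥ 101.

Largest n = 100; hence R(10, 10) > 100.


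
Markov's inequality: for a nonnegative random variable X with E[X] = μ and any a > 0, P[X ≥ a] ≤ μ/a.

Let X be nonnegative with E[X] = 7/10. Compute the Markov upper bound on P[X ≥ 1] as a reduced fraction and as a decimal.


μ = E[X] = 7/10, a = 1.
Markov: P[X ≥ 1] ≤ μ/a = (7/10)/1 = 7/10.
Numerically: ≈ 0.700.
(Since a = 1 > μ = 0.700, the bound 7/10 is < 1 and informative.)

P[X ≥ 1] ≤ 7/10 ≈ 0.700.


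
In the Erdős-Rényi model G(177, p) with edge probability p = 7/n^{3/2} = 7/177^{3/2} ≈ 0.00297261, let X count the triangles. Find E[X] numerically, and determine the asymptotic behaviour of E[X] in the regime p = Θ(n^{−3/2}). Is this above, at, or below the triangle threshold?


Number of potential triangles: C(177, 3) = 908600.
Each occurs with probability p³ ≈ (0.00297261)³ ≈ 2.62672387e-08.
By linearity: E[X] = C(177, 3)·p³ ≈ 908600 · 2.62672387e-08 ≈ 0.023866.
Since α = 3/2 > 1, p = c/n^{3/2} = o(1/n) is below the triangle threshold p ~ 1/n. Asymptotically E[X] ~ (c³/6)·n^{3(1−α)} = (7³/6)·n^{-1.5} → 0, so by Markov's inequality G has no triangles w.h.p.

E[X] ≈ 0.023866; in regime p = Θ(1/n^{3/2}) E[X] tends to 0 (below the triangle threshold p ~ 1/n).


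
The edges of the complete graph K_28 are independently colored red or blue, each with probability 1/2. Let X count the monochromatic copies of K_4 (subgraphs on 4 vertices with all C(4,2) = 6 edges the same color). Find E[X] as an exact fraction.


Let X = Σ_S X_S over the C(28, 4) = 20475 subsets S of size 4, where X_S = 1 if the K_4 on S is monochromatic.
For a fixed S, the K_4 on S has C(4, 2) = 6 edges. P[all 6 edges red] = (1/2)^6, and likewise for blue, so P[monochromatic] = 2·(1/2)^6 = 2^{1 − 6} = 1/32.
By linearity: E[X] = C(28, 4) · 2^{1 − 6} = 20475 · 1/32 = 20475/32.
Numerically: E[X] ≈ 639.844.

E[X] = C(28,4)·2^(1−C(4,2)) = 20475/32 ≈ 639.844.


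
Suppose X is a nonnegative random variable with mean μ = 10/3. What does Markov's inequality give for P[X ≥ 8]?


μ = E[X] = 10/3, a = 8.
Markov: P[X ≥ 8] ≤ μ/a = (10/3)/8 = 5/12.
Numerically: ≈ 0.416667.
(Since a = 8 > μ = 3.333333, the bound 5/12 is < 1 and informative.)

P[X ≥ 8] ≤ 5/12 ≈ 0.416667.


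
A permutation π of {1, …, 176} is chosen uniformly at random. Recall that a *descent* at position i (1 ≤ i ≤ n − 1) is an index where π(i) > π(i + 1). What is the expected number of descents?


Write X = Σ X_I over i = 1, …, 175, with X_I the indicator of one descent.
There are 175 indicators.
For each fixed i, the pair (π(i), π(i+1)) is a uniformly random ordered pair of distinct values from {1, …, 176}; by symmetry P[π(i) > π(i+1)] = 1/2.
By linearity: E[X] = 175 · (1/2) = (176 − 1) · (1/2) = 175/2 ≈ 87.500000.

E[X] = 175/2 = 87.500000.


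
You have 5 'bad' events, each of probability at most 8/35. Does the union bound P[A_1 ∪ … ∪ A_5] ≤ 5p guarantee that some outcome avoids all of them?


Union bound: P[∪_{i=1}^{5} A_i] ≤ Σ_i P[A_i] ≤ 5·p = 5·(8/35) = 8/7.
Numerically: 8/7 ≈ 1.1428571.
Is 8/7 < 1? NO.
Since the bound 8/7 is ≥ 1, the union bound is uninformative here; it does NOT by itself certify existence.

5·p = 8/7 ≈ 1.1428571; existence NOT certified by the union bound.


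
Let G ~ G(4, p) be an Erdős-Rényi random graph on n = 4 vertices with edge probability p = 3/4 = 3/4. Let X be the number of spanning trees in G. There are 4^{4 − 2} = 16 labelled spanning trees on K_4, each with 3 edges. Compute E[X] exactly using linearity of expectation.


K_4 has 4^{4 − 2} = 16 labelled spanning trees.
For each such spanning tree H, let X_H = 1 if all 3 edges of H are present in G. Then P[X_H = 1] = p^{3} = (3/4)^{3} = 27/64.
By linearity of expectation: E[X] = Σ_H E[X_H] = 16 · p^{3} = 16 · 27/64 = 27/4.
Numerically: E[X] ≈ 6.75.

E[X] = 16 · (3/4)^{3} = 27/4 ≈ 6.75.


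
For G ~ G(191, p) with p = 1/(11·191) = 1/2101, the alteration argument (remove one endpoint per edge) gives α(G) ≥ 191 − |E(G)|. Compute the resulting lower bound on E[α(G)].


E[|E(G)|] = C(191, 2)·p = 18145 · (1/2101) = 95/11.
E[α(G)] ≥ n − E[|E(G)|] = 191 − 95/11 = 2006/11.
Numerically: ≈ 182.36364.
(This is only a lower bound; the true E[α(G)] may be larger.)

E[α(G)] ≥ 2006/11 ≈ 182.36364.


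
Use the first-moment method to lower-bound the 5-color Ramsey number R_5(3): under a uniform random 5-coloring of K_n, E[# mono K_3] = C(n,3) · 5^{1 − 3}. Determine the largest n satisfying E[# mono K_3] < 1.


We need C(n, 3) · 5^{1 − 3} < 1, i.e. C(n, 3) < 5^{3 − 1} = 25.
Check values of n near the boundary:
  n = 5: C(5, 3) = 10; 10 < 25? YES
  n = 6: C(6, 3) = 20; 20 < 25? YES
  n = 7: C(7, 3) = 35; 35 < 25? NO
  n = 8: C(8, 3) = 56; 56 < 25? NO
The largest n with C(n, 3) < 25 is n = 6 (where E[X] = 4/5 ≈ 0.800000). Hence R_5(3) > 6, i.e. R_5(3) ≥ 7.

Largest n = 6; hence R_5(3) > 6.


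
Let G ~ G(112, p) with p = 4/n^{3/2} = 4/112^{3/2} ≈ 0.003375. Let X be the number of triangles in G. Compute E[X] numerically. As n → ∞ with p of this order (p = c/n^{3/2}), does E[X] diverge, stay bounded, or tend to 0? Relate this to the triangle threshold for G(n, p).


Number of potential triangles: C(112, 3) = 227920.
Each occurs with probability p³ ≈ (0.003375)³ ≈ 3.843252e-08.
By linearity: E[X] = C(112, 3)·p³ ≈ 227920 · 3.843252e-08 ≈ 0.0088.
Since α = 3/2 > 1, p = c/n^{3/2} = o(1/n) is below the triangle threshold p ~ 1/n. Asymptotically E[X] ~ (c³/6)·n^{3(1−α)} = (4³/6)·n^{-1.5} → 0, so by Markov's inequality G has no triangles w.h.p.

E[X] ≈ 0.0088; in regime p = Θ(1/n^{3/2}) E[X] tends to 0 (below the triangle threshold p ~ 1/n).


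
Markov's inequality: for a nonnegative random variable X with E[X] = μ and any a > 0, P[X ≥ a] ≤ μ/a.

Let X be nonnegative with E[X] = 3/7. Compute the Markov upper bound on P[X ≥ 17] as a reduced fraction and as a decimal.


μ = E[X] = 3/7, a = 17.
Markov: P[X ≥ 17] ≤ μ/a = (3/7)/17 = 3/119.
Numerically: ≈ 0.0252.
(Since a = 17 > μ = 0.4286, the bound 3/119 is < 1 and informative.)

P[X ≥ 17] ≤ 3/119 ≈ 0.0252.


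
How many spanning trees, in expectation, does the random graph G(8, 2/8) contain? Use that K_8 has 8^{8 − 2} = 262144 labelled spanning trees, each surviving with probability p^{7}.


K_8 has 8^{8 − 2} = 262144 labelled spanning trees.
For each such spanning tree H, let X_H = 1 if all 7 edges of H are present in G. Then P[X_H = 1] = p^{7} = (1/4)^{7} = 1/16384.
By linearity of expectation: E[X] = Σ_H E[X_H] = 262144 · p^{7} = 262144 · 1/16384 = 16.
Numerically: E[X] ≈ 16.

E[X] = 262144 · (1/4)^{7} = 16 ≈ 16.


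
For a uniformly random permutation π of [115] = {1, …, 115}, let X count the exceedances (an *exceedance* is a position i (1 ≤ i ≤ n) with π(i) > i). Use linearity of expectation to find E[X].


Write X = Σ_{i=1}^{115} X_i, where X_i = 1_{π(i) > i}.
For each fixed i, π(i) is uniform over {1, …, 115} (marginal of a uniform permutation), so P[π(i) > i] = (n − i)/n. Summing: Σ_{i=1}^{115} (n − i)/n = (0 + 1 + … + 114)/115 = 115(115 − 1)/(2·115) = (115 − 1)/2.
Hence E[X] = Σ_{i=1}^{115} (115 − i)/115 = 57 ≈ 57.000000.

E[X] = 57 = 57.000000.


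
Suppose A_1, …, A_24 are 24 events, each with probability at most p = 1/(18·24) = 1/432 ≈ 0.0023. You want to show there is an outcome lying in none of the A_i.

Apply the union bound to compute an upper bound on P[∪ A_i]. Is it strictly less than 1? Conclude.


Union bound: P[∪_{i=1}^{24} A_i] ≤ Σ_i P[A_i] ≤ 24·p = 24·(1/432) = 1/18.
Numerically: 1/18 ≈ 0.0556.
Is 1/18 < 1? YES.
Since P[∪ A_i] ≤ 1/18 < 1, the complement has P[∩ A_i^c] ≥ 1 − 1/18 = 17/18 > 0, so some outcome avoids every A_i.

24·p = 1/18 ≈ 0.0556; existence CERTIFIED by the union bound.


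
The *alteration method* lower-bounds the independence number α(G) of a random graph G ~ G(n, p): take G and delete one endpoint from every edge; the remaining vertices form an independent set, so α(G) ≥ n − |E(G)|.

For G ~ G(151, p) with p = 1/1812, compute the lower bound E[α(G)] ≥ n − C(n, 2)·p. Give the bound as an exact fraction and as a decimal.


E[|E(G)|] = C(151, 2)·p = 11325 · (1/1812) = 25/4.
E[α(G)] ≥ n − E[|E(G)|] = 151 − 25/4 = 579/4.
Numerically: ≈ 144.7500.
(This is only a lower bound; the true E[α(G)] may be larger.)

E[α(G)] ≥ 579/4 ≈ 144.7500.


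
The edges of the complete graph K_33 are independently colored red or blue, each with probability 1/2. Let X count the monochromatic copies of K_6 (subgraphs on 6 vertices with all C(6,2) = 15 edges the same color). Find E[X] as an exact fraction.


Let X = Σ_S X_S over the C(33, 6) = 1107568 subsets S of size 6, where X_S = 1 if the K_6 on S is monochromatic.
For a fixed S, the K_6 on S has C(6, 2) = 15 edges. P[all 15 edges red] = (1/2)^15, and likewise for blue, so P[monochromatic] = 2·(1/2)^15 = 2^{1 − 15} = 1/16384.
By linearity of expectation: E[X] = C(33, 6) · 2^{1 − 15} = 1107568 · 1/16384 = 69223/1024.
Numerically: E[X] ≈ 67.601.

E[X] = C(33,6)·2^(1−C(6,2)) = 69223/1024 ≈ 67.601.


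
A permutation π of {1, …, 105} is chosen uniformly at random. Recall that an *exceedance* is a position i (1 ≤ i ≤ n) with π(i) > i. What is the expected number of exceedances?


Write X = Σ_{i=1}^{105} X_i, where X_i = 1_{π(i) > i}.
For each fixed i, π(i) is uniform over {1, …, 105} (marginal of a uniform permutation), so P[π(i) > i] = (n − i)/n. Summing: Σ_{i=1}^{105} (n − i)/n = (0 + 1 + … + 104)/105 = 105(105 − 1)/(2·105) = (105 − 1)/2.
Hence E[X] = Σ_{i=1}^{105} (105 − i)/105 = 52 ≈ 52.0000.

E[X] = 52 = 52.0000.


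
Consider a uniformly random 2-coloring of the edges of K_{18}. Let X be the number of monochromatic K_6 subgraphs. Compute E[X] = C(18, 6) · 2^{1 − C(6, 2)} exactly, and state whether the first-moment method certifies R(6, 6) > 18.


E[X] = C(18, 6) · 2^{1 − 15} = 18564 · 2^{−14} = 18564/16384.
As a reduced fraction: E[X] = 4641/4096 ≈ 1.133.
Is E[X] < 1? NO.
Since E[X] ≥ 1, the first-moment bound is inconclusive at n = 18; it does NOT by itself certify R(6, 6) > 18.

E[X] = 4641/4096 ≈ 1.133; E[X] ≥ 1; first-moment method inconclusive here.


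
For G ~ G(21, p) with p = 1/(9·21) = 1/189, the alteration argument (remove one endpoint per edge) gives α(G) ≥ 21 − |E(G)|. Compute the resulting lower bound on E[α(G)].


E[|E(G)|] = C(21, 2)·p = 210 · (1/189) = 10/9.
E[α(G)] ≥ n − E[|E(G)|] = 21 − 10/9 = 179/9.
Numerically: ≈ 19.889.
(This is only a lower bound; the true E[α(G)] may be larger.)

E[α(G)] ≥ 179/9 ≈ 19.889.


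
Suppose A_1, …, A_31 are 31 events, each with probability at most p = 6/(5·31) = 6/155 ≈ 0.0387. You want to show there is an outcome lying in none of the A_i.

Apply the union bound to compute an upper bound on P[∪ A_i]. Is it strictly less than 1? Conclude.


Union bound: P[∪_{i=1}^{31} A_i] ≤ Σ_i P[A_i] ≤ 31·p = 31·(6/155) = 6/5.
Numerically: 6/5 ≈ 1.2000.
Is 6/5 < 1? NO.
Since the bound 6/5 is ≥ 1, the union bound is uninformative here; it does NOT by itself certify existence.

31·p = 6/5 ≈ 1.2000; existence NOT certified by the union bound.


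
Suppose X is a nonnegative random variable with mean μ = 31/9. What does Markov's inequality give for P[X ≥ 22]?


μ = E[X] = 31/9, a = 22.
Markov: P[X ≥ 22] ≤ μ/a = (31/9)/22 = 31/198.
Numerically: ≈ 0.156566.
(Since a = 22 > μ = 3.444444, the bound 31/198 is < 1 and informative.)

P[X ≥ 22] ≤ 31/198 ≈ 0.156566.


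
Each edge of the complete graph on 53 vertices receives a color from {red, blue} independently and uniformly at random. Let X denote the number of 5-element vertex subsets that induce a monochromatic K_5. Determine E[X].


Let X = Σ_S X_S over the C(53, 5) = 2869685 subsets S of size 5, where X_S = 1 if the K_5 on S is monochromatic.
For a fixed S, the K_5 on S has C(5, 2) = 10 edges. P[all 10 edges red] = (1/2)^10, and likewise for blue, so P[monochromatic] = 2·(1/2)^10 = 2^{1 − 10} = 1/512.
By linearity of expectation: E[X] = C(53, 5) · 2^{1 − 10} = 2869685 · 1/512 = 2869685/512.
Numerically: E[X] ≈ 5604.8535.

E[X] = C(53,5)·2^(1−C(5,2)) = 2869685/512 ≈ 5604.8535.


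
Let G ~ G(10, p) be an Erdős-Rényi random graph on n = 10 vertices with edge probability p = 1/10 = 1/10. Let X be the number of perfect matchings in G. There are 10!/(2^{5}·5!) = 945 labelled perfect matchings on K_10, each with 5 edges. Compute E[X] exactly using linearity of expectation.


K_10 has 10!/(2^{5}·5!) = 945 labelled perfect matchings.
For each such perfect matching H, let X_H = 1 if all 5 edges of H are present in G. Then P[X_H = 1] = p^{5} = (1/10)^{5} = 1/100000.
Summing the indicators: E[X] = Σ_H E[X_H] = 945 · p^{5} = 945 · 1/100000 = 189/20000.
Numerically: E[X] ≈ 0.00945.

E[X] = 945 · (1/10)^{5} = 189/20000 ≈ 0.00945.


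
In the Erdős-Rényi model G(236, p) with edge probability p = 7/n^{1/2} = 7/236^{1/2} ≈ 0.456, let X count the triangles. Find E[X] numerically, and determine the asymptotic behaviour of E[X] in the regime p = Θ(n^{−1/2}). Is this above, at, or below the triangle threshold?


Number of potential triangles: C(236, 3) = 2162940.
Each occurs with probability p³ ≈ (0.456)³ ≈ 9.46076e-02.
By linearity: E[X] = C(236, 3)·p³ ≈ 2162940 · 9.46076e-02 ≈ 204630.605.
Since α = 1/2 < 1, p = c/n^{1/2} ≫ 1/n is above the triangle threshold p ~ 1/n. Asymptotically E[X] ~ (c³/6)·n^{3(1−α)} = (7³/6)·n^{1.5} → ∞; triangles are abundant w.h.p.

E[X] ≈ 204630.605; in regime p = Θ(1/n^{1/2}) E[X] diverges (above the triangle threshold p ~ 1/n).


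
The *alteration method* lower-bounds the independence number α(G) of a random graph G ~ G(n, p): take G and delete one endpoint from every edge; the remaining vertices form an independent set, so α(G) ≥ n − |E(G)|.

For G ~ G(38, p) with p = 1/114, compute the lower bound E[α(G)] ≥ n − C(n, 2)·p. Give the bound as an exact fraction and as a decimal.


E[|E(G)|] = C(38, 2)·p = 703 · (1/114) = 37/6.
E[α(G)] ≥ n − E[|E(G)|] = 38 − 37/6 = 191/6.
Numerically: ≈ 31.833333.
(This is only a lower bound; the true E[α(G)] may be larger.)

E[α(G)] ≥ 191/6 ≈ 31.833333.


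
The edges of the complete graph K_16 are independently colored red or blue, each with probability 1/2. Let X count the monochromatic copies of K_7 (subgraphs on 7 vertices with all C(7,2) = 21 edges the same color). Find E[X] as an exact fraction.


Let X = Σ_S X_S over the C(16, 7) = 11440 subsets S of size 7, where X_S = 1 if the K_7 on S is monochromatic.
For a fixed S, the K_7 on S has C(7, 2) = 21 edges. P[all 21 edges red] = (1/2)^21, and likewise for blue, so P[monochromatic] = 2·(1/2)^21 = 2^{1 − 21} = 1/1048576.
By linearity: E[X] = C(16, 7) · 2^{1 − 21} = 11440 · 1/1048576 = 715/65536.
Numerically: E[X] ≈ 0.0109.

E[X] = C(16,7)·2^(1−C(7,2)) = 715/65536 ≈ 0.0109.


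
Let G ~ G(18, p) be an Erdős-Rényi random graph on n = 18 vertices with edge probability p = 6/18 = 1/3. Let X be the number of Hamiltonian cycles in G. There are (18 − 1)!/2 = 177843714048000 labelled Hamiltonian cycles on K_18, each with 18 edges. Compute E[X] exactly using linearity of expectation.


K_18 has (18 − 1)!/2 = 177843714048000 labelled Hamiltonian cycles.
For each such Hamiltonian cycle H, let X_H = 1 if all 18 edges of H are present in G. Then P[X_H = 1] = p^{18} = (1/3)^{18} = 1/387420489.
Summing the indicators: E[X] = Σ_H E[X_H] = 177843714048000 · p^{18} = 177843714048000 · 1/387420489 = 243955712000/531441.
Numerically: E[X] ≈ 4.59e+05.

E[X] = 177843714048000 · (1/3)^{18} = 243955712000/531441 ≈ 4.59e+05.


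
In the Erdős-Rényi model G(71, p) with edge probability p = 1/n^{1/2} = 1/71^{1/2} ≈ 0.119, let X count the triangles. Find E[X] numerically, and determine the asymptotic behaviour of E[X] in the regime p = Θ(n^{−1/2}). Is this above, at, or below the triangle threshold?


Number of potential triangles: C(71, 3) = 57155.
Each occurs with probability p³ ≈ (0.119)³ ≈ 1.67152e-03.
By linearity: E[X] = C(71, 3)·p³ ≈ 57155 · 1.67152e-03 ≈ 95.536.
Since α = 1/2 < 1, p = c/n^{1/2} ≫ 1/n is above the triangle threshold p ~ 1/n. Asymptotically E[X] ~ (c³/6)·n^{3(1−α)} = (1³/6)·n^{1.5} → ∞; triangles are abundant w.h.p.

E[X] ≈ 95.536; in regime p = Θ(1/n^{1/2}) E[X] diverges (above the triangle threshold p ~ 1/n).


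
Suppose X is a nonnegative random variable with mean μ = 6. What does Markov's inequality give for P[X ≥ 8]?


μ = E[X] = 6, a = 8.
Markov: P[X ≥ 8] ≤ μ/a = (6)/8 = 3/4.
Numerically: ≈ 0.750000.
(Since a = 8 > μ = 6.000000, the bound 3/4 is < 1 and informative.)

P[X ≥ 8] ≤ 3/4 ≈ 0.750000.


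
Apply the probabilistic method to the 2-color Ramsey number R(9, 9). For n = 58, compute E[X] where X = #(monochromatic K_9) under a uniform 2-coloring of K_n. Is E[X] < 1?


E[X] = C(58, 9) · 2^{1 − 36} = 10648873950 · 2^{−35} = 10648873950/34359738368.
As a reduced fraction: E[X] = 5324436975/17179869184 ≈ 0.309923.
Is E[X] < 1? YES.
Since E[X] < 1, there exists a 2-coloring of K_{58} with no monochromatic K_9; hence R(9, 9) > 58.

E[X] = 5324436975/17179869184 ≈ 0.309923; E[X] < 1, so R(9, 9) > 58.


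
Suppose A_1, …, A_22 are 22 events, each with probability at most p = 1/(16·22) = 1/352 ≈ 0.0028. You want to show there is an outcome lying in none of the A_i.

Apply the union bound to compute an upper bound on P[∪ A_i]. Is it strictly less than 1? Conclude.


Union bound: P[∪_{i=1}^{22} A_i] ≤ Σ_i P[A_i] ≤ 22·p = 22·(1/352) = 1/16.
Numerically: 1/16 ≈ 0.0625.
Is 1/16 < 1? YES.
Since P[∪ A_i] ≤ 1/16 < 1, the complement has P[∩ A_i^c] ≥ 1 − 1/16 = 15/16 > 0, so some outcome avoids every A_i.

22·p = 1/16 ≈ 0.0625; existence CERTIFIED by the union bound.


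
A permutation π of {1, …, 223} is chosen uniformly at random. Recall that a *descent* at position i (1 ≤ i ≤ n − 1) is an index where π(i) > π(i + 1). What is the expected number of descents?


Write X = Σ X_I over i = 1, …, 222, with X_I the indicator of one descent.
There are 222 indicators.
For each fixed i, the pair (π(i), π(i+1)) is a uniformly random ordered pair of distinct values from {1, …, 223}; by symmetry P[π(i) > π(i+1)] = 1/2.
By linearity: E[X] = 222 · (1/2) = (223 − 1) · (1/2) = 111 ≈ 111.000.

E[X] = 111 = 111.000.


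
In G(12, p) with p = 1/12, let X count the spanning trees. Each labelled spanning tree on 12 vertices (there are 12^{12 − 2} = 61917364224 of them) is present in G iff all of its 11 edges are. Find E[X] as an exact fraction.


K_12 has 12^{12 − 2} = 61917364224 labelled spanning trees.
For each such spanning tree H, let X_H = 1 if all 11 edges of H are present in G. Then P[X_H = 1] = p^{11} = (1/12)^{11} = 1/743008370688.
By linearity of expectation: E[X] = Σ_H E[X_H] = 61917364224 · p^{11} = 61917364224 · 1/743008370688 = 1/12.
Numerically: E[X] ≈ 0.083333.

E[X] = 61917364224 · (1/12)^{11} = 1/12 ≈ 0.083333.


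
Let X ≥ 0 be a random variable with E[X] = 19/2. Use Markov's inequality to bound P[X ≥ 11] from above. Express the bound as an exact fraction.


μ = E[X] = 19/2, a = 11.
Markov: P[X ≥ 11] ≤ μ/a = (19/2)/11 = 19/22.
Numerically: ≈ 0.8636.
(Since a = 11 > μ = 9.5000, the bound 19/22 is < 1 and informative.)

P[X ≥ 11] ≤ 19/22 ≈ 0.8636.


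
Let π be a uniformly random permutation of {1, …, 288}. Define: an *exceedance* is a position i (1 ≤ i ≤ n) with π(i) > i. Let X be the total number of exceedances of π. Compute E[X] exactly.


Write X = Σ_{i=1}^{288} X_i, where X_i = 1_{π(i) > i}.
For each fixed i, π(i) is uniform over {1, …, 288} (marginal of a uniform permutation), so P[π(i) > i] = (n − i)/n. Summing: Σ_{i=1}^{288} (n − i)/n = (0 + 1 + … + 287)/288 = 288(288 − 1)/(2·288) = (288 − 1)/2.
Hence E[X] = Σ_{i=1}^{288} (288 − i)/288 = 287/2 ≈ 143.500000.

E[X] = 287/2 = 143.500000.


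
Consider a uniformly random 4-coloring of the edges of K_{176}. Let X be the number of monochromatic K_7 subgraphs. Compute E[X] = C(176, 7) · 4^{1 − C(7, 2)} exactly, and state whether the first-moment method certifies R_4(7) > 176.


E[X] = C(176, 7) · 4^{1 − 21} = 919790691600 · 4^{−20} = 919790691600/1099511627776.
As a reduced fraction: E[X] = 57486918225/68719476736 ≈ 0.8365448.
Is E[X] < 1? YES.
Since E[X] < 1, there exists a 4-coloring of K_{176} with no monochromatic K_7; hence R_4(7) > 176.

E[X] = 57486918225/68719476736 ≈ 0.8365448; E[X] < 1, so R_4(7) > 176.


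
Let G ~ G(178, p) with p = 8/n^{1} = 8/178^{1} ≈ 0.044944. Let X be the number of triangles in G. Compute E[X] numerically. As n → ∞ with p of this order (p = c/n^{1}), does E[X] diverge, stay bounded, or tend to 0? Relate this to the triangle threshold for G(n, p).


Number of potential triangles: C(178, 3) = 924176.
Each occurs with probability p³ ≈ (0.044944)³ ≈ 9.0784134e-05.
By linearity: E[X] = C(178, 3)·p³ ≈ 924176 · 9.0784134e-05 ≈ 83.90052.
Here α = 1, so p = 8/n is exactly at the triangle threshold p ~ 1/n. Asymptotically E[X] → c³/6 = 8³/6 = 256/3 ≈ 85.33333, a bounded constant. In this regime the triangle count is asymptotically Poisson(c³/6).

E[X] ≈ 83.90052; in regime p = Θ(1/n^{1}) E[X] stays bounded (at the triangle threshold p ~ 1/n).


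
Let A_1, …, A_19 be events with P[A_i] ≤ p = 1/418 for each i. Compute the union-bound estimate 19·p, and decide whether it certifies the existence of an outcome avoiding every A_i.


Union bound: P[∪_{i=1}^{19} A_i] ≤ Σ_i P[A_i] ≤ 19·p = 19·(1/418) = 1/22.
Numerically: 1/22 ≈ 0.0454545.
Is 1/22 < 1? YES.
Since P[∪ A_i] ≤ 1/22 < 1, the complement has P[∩ A_i^c] ≥ 1 − 1/22 = 21/22 > 0, so some outcome avoids every A_i.

19·p = 1/22 ≈ 0.0454545; existence CERTIFIED by the union bound.


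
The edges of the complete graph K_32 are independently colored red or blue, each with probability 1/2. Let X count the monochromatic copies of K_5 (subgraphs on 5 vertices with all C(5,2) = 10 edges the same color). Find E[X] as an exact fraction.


Let X = Σ_S X_S over the C(32, 5) = 201376 subsets S of size 5, where X_S = 1 if the K_5 on S is monochromatic.
For a fixed S, the K_5 on S has C(5, 2) = 10 edges. P[all 10 edges red] = (1/2)^10, and likewise for blue, so P[monochromatic] = 2·(1/2)^10 = 2^{1 − 10} = 1/512.
By linearity: E[X] = C(32, 5) · 2^{1 − 10} = 201376 · 1/512 = 6293/16.
Numerically: E[X] ≈ 393.312500.

E[X] = C(32,5)·2^(1−C(5,2)) = 6293/16 ≈ 393.312500.
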